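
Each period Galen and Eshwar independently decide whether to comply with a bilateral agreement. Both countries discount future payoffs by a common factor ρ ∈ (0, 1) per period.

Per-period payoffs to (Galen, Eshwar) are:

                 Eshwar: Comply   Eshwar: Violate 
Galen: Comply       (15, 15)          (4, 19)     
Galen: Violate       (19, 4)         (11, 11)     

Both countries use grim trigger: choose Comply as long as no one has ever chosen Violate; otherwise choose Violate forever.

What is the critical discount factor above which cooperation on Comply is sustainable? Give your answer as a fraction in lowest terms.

Under grim trigger the critical discount factor is (T−C)/(T−P) with T = 19, C = 15, P = 11.
ρ* = (19−15)/(19−11) = 4/8 = 1/2.

1/2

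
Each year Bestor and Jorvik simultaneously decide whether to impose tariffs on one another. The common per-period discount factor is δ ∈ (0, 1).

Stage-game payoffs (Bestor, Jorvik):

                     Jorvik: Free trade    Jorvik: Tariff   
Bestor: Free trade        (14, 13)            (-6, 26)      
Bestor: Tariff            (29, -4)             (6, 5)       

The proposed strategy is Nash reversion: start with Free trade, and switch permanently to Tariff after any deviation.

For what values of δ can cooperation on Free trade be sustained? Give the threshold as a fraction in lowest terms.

15/23

Bestor: cooperation gives 14 each period; deviation gives 29 once then 6 forever.
  14/(1−δ) ≥ 29 + 6δ/(1−δ) ⇒ δ ≥ 15/23.
Jorvik: cooperation gives 13 each period; deviation gives 26 once then 5 forever.
  δ ≥ 13/21.
Both must hold, so the binding constraint is Bestor's: δ ≥ 15/23.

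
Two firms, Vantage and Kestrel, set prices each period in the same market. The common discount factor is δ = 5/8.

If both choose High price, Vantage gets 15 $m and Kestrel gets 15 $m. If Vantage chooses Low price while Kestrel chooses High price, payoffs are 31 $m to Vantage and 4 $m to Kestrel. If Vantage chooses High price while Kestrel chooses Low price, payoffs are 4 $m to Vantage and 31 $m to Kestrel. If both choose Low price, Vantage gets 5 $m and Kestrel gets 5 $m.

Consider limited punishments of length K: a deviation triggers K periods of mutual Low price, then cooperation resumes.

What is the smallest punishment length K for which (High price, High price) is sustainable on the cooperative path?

IC: δ(1−δ^K)/(1−δ) ≥ (31−15)/(15−5) = 8/5.
With δ = 5/8: need 1 − δ^K ≥ 8/5·(1−5/8)/(5/8), i.e. δ^K ≤ 0.0400.
Since (5/8)^6 = 0.0596 and (5/8)^7 = 0.0373, the smallest such K is 7.

7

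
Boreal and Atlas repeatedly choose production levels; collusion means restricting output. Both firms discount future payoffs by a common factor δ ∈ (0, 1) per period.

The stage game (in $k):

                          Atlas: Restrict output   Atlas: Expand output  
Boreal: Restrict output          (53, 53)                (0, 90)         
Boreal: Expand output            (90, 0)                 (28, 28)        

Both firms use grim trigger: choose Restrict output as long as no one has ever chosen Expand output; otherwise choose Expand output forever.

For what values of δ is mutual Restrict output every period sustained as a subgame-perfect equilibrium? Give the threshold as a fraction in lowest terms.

One-period gain from deviating is 90 − 53 = 37. The loss is 53 − 28 = 25 in every subsequent period, with present value 25·δ/(1−δ).
Deviation is unprofitable when 25·δ/(1−δ) ≥ 37, i.e. δ/(1−δ) ≥ 37/25.
Equivalently δ ≥ 37/(37+25) = 37/62.

37/62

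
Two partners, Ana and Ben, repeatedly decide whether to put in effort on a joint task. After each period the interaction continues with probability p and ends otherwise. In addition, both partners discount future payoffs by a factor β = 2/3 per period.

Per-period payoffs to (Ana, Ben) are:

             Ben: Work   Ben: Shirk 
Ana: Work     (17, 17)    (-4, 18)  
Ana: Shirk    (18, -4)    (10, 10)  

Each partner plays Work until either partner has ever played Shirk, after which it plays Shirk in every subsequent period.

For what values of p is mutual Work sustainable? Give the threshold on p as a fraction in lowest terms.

Expected continuation weight on next period's payoff is β·p = 2/3·p, which plays the role of the discount factor.
Cooperation requires 2/3·p ≥ (18−17)/(18−10) = 1/8, hence p ≥ 3/16.

3/16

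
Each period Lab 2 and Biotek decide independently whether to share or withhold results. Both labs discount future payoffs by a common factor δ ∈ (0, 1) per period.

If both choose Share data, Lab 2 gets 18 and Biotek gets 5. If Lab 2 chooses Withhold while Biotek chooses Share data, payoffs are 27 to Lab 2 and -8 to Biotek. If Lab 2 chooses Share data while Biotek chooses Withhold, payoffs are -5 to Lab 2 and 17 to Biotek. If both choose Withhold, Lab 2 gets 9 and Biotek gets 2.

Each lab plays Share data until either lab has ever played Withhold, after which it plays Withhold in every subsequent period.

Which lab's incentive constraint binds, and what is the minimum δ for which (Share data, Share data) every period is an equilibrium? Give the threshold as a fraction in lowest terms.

Biotek; δ ≥ 4/5

Lab 2: cooperation gives 18 each period; deviation gives 27 once then 9 forever.
  18/(1−δ) ≥ 27 + 9δ/(1−δ) ⇒ δ ≥ 9/18 = 1/2.
Biotek: cooperation gives 5 each period; deviation gives 17 once then 2 forever.
  δ ≥ 12/15 = 4/5.
Both must hold, so the binding constraint is Biotek's: δ ≥ 4/5.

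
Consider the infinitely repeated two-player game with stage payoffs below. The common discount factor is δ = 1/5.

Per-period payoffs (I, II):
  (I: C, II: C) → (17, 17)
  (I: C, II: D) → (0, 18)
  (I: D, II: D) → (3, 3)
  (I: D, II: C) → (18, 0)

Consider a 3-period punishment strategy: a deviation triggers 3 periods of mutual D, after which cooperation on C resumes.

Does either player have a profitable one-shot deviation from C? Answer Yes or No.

No

Comparing payoff streams over the 4 periods until play realigns: cooperate → 17(1+δ+…+δ^3); deviate → 18 + 3(δ+…+δ^3).
Cooperation is sustained iff (17−3)(δ+…+δ^3) ≥ 18−17.
δ+…+δ^3 = 1/5·(1−(1/5)^3)/(1−1/5) = 0.2480, and (18−17)/(17−3) = 0.0714.
0.2480 ≥ 0.0714, so cooperation is sustainable.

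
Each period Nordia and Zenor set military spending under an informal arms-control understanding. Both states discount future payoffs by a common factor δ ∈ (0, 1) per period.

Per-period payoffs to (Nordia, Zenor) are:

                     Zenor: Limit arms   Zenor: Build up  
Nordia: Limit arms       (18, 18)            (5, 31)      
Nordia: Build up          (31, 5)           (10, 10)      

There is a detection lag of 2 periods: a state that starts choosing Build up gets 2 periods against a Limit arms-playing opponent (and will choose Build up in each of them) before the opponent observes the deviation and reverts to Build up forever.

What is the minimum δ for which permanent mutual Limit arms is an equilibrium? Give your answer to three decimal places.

A deviator earns 31 for 2 periods, then 10 forever; cooperating earns 18 forever. Multiplying the IC by (1−δ):
18 ≥ 31(1−δ^2) + 10δ^2, so 21·δ^2 ≥ 13 and δ^2 ≥ 13/21.
δ ≥ (13/21)^(1/2) ≈ 0.787.

0.787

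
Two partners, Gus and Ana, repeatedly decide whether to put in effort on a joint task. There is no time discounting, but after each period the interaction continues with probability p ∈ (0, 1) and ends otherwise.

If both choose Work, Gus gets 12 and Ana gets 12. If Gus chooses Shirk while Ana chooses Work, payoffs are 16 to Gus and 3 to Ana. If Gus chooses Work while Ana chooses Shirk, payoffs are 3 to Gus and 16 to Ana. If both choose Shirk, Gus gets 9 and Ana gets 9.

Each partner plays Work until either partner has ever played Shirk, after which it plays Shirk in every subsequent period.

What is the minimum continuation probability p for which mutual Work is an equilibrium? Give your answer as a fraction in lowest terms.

With no time discounting, the continuation probability p plays the role of the discount factor.
Grim-trigger IC: 12/(1−p) ≥ 16 + 9p/(1−p) ⇒ p ≥ (16−12)/(16−9) = 4/7.

4/7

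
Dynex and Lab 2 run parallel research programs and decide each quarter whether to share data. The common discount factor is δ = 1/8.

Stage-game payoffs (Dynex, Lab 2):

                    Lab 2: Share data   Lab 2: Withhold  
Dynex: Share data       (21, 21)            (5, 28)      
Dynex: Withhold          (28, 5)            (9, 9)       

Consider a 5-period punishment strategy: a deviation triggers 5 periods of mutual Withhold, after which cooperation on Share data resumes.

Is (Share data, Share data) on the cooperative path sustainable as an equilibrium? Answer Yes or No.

No

IC: δ+…+δ^5 ≥ (28−21)/(21−9) = 7/12.
At δ = 1/8: partial sum = 0.1429 < 0.5833. Cooperation not sustainable.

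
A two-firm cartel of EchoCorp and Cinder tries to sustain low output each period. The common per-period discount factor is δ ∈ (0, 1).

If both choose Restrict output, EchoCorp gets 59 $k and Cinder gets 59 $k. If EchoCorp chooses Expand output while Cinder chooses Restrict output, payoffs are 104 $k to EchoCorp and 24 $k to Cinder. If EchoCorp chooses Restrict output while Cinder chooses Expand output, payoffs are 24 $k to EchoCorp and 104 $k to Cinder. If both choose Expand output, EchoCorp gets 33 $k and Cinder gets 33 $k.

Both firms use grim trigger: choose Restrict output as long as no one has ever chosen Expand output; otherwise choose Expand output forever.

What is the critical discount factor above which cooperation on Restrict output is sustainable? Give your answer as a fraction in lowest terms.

Cooperation forever yields 59 each period: 59/(1−δ).
Deviating yields 104 once, then 33 forever: 104 + 33δ/(1−δ).
No profitable deviation requires 59/(1−δ) ≥ 104 + 33δ/(1−δ).
Multiplying by (1−δ): 59 ≥ 104(1−δ) + 33δ = 104 − 71δ.
So 71δ ≥ 45, i.e. δ ≥ 45/71.

45/71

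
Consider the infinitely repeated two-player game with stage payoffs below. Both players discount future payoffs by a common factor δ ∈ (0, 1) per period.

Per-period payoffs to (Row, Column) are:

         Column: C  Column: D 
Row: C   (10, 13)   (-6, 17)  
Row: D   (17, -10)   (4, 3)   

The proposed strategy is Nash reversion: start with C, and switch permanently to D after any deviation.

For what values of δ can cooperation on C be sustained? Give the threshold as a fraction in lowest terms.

7/13

For Row: deviation gain 17−10 = 7, per-period punishment loss 10−4 = 6. IC gives δ ≥ 7/13.
For Column: gain 4, loss 10 per period, so δ ≥ 4/14 = 2/7.
The tighter constraint is Row's, so cooperation needs δ ≥ 7/13.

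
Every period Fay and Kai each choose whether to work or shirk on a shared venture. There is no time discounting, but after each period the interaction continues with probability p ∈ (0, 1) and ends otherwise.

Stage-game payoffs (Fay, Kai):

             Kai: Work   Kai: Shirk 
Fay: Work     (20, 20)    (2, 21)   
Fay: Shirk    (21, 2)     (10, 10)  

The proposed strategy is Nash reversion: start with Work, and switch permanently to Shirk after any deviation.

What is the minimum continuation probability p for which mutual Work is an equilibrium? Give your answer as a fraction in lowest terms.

Expected cooperation value is 20 + p·20 + p²·20 + … = 20/(1−p); deviation gives 21 + p·10/(1−p).
20 ≥ 21(1−p) + 10p ⇒ 11p ≥ 1 ⇒ p ≥ 1/11.

1/11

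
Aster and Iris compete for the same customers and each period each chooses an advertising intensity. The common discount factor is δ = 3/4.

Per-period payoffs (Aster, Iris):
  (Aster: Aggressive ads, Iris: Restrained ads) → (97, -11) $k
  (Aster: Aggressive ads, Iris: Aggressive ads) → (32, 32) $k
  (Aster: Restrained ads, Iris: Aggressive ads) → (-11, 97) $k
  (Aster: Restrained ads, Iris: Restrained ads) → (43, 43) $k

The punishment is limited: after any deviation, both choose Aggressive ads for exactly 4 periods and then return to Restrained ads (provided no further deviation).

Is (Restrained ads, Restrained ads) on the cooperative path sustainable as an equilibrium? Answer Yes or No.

A one-shot deviation gives 97 now, then 32 for 4 periods, then back to 43.
Gain from deviating: (97−43) today; loss: (43−32) in each of the next 4 periods.
No-deviation condition: (43−32)(δ+…+δ^4) ≥ 97−43, i.e. δ+…+δ^4 ≥ 54/11.
At δ = 3/4: δ+…+δ^4 = 2.0508 < 4.9091.
So cooperation is not sustainable.

No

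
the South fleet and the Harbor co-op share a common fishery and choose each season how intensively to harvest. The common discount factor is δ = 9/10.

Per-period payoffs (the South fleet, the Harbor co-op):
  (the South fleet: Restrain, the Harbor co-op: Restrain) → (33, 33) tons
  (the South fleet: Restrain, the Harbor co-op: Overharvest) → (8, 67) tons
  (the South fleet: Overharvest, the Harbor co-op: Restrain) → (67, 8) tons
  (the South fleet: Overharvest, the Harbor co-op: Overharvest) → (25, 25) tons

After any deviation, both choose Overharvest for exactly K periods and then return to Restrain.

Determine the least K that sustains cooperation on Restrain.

7

No profitable deviation requires (33−25)(δ+…+δ^K) ≥ 67−33, i.e. δ+…+δ^K ≥ 17/4 ≈ 4.2500.
With δ = 9/10, the partial sums are K=1: 0.9000, K=2: 1.7100, …, K=5: 3.6856, K=6: 4.2170, K=7: 4.6953.
K = 7 is the first length at which the sum reaches 4.2500.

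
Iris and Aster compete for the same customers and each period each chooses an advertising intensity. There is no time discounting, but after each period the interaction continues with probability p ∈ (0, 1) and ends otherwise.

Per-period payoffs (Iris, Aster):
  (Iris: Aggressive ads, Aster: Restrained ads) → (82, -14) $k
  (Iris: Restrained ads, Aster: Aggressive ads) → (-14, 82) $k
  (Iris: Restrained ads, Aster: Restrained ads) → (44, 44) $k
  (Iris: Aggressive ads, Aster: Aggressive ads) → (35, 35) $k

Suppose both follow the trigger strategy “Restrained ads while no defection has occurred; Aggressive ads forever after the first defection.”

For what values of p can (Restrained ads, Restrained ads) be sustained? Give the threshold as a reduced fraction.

38/47

With no time discounting, the continuation probability p plays the role of the discount factor.
Grim-trigger IC: 44/(1−p) ≥ 82 + 35p/(1−p) ⇒ p ≥ (82−44)/(82−35) = 38/47.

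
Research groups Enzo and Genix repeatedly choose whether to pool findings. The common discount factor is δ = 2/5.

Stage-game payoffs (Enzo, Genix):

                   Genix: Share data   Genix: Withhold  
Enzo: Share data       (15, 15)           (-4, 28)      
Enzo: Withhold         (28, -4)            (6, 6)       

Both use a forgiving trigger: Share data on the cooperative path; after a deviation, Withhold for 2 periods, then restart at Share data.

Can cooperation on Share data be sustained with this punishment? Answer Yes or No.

A one-shot deviation gives 28 now, then 6 for 2 periods, then back to 15.
Gain from deviating: (28−15) today; loss: (15−6) in each of the next 2 periods.
No-deviation condition: (15−6)(δ+…+δ^2) ≥ 28−15, i.e. δ+…+δ^2 ≥ 13/9.
At δ = 2/5: δ+…+δ^2 = 0.5600 < 1.4444.
So cooperation is not sustainable.

No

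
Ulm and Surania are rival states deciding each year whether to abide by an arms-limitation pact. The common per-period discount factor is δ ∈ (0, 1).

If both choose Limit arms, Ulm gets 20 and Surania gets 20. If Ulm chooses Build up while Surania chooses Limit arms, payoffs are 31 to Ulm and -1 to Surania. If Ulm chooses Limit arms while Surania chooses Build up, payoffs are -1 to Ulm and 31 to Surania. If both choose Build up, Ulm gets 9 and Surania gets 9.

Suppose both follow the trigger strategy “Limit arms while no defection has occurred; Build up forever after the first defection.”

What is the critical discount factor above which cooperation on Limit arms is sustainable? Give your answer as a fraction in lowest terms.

1/2

Under grim trigger the critical discount factor is (T−C)/(T−P) with T = 31, C = 20, P = 9.
δ* = (31−20)/(31−9) = 11/22 = 1/2.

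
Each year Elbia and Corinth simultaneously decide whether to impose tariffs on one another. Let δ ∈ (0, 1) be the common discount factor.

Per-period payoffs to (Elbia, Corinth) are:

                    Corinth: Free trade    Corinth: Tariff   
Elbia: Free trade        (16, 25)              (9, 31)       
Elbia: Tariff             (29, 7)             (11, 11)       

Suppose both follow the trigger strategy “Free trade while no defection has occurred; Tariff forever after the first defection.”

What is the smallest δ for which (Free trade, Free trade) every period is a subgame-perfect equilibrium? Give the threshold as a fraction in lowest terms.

13/18

For Elbia: deviation gain 29−16 = 13, per-period punishment loss 16−11 = 5. IC gives δ ≥ 13/18.
For Corinth: gain 6, loss 14 per period, so δ ≥ 6/20 = 3/10.
The tighter constraint is Elbia's, so cooperation needs δ ≥ 13/18.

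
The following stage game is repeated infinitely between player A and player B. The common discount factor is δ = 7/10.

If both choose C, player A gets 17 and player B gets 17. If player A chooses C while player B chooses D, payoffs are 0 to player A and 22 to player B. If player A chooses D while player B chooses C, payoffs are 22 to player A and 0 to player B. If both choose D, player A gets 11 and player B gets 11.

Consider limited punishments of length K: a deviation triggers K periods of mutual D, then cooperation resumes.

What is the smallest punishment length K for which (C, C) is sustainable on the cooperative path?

No profitable deviation requires (17−11)(δ+…+δ^K) ≥ 22−17, i.e. δ+…+δ^K ≥ 5/6 ≈ 0.8333.
With δ = 7/10, the partial sums are K=1: 0.7000, K=2: 1.1900.
K = 2 is the first length at which the sum reaches 0.8333.

2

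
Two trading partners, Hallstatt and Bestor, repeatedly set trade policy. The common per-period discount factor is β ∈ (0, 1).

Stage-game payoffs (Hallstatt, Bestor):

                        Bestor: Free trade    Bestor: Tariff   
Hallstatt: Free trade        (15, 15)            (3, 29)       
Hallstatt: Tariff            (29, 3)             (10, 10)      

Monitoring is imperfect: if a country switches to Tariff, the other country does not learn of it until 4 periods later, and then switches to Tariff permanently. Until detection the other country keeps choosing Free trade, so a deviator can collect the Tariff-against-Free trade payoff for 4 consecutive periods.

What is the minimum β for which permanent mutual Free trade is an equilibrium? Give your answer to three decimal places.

A deviator earns 29 for 4 periods, then 10 forever; cooperating earns 15 forever. Multiplying the IC by (1−β):
15 ≥ 29(1−β^4) + 10β^4, so 19·β^4 ≥ 14 and β^4 ≥ 14/19.
β ≥ (14/19)^(1/4) ≈ 0.926.

0.926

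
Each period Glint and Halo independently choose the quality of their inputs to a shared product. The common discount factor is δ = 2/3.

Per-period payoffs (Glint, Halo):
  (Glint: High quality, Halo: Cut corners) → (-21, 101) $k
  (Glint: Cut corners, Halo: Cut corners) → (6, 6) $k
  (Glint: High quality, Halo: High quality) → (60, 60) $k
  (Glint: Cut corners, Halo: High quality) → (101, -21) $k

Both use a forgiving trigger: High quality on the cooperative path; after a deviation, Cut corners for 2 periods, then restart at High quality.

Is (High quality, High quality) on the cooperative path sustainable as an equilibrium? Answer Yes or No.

IC: δ+…+δ^2 ≥ (101−60)/(60−6) = 41/54.
At δ = 2/3: partial sum = 1.1111 ≥ 0.7593. Cooperation sustainable.

Yes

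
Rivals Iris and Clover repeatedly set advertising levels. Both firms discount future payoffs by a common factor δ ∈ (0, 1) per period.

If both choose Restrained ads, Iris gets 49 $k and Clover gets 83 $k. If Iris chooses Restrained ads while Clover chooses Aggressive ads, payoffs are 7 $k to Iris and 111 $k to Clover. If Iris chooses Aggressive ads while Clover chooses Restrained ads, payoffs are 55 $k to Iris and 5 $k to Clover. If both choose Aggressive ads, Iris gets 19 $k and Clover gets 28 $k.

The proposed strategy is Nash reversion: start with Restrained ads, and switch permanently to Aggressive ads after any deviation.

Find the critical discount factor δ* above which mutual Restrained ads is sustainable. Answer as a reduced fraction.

Iris: cooperation gives 49 each period; deviation gives 55 once then 19 forever.
  49/(1−δ) ≥ 55 + 19δ/(1−δ) ⇒ δ ≥ 6/36 = 1/6.
Clover: cooperation gives 83 each period; deviation gives 111 once then 28 forever.
  δ ≥ 28/83.
Both must hold, so the binding constraint is Clover's: δ ≥ 28/83.

28/83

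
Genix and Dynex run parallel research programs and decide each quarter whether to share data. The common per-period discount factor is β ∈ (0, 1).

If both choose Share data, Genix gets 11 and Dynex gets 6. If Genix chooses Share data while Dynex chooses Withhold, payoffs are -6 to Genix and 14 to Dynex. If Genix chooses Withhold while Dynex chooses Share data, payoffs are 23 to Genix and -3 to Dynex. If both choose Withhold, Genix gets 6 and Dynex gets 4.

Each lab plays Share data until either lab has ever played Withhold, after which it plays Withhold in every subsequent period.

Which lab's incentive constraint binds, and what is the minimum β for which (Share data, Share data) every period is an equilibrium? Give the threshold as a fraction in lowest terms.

For Genix: deviation gain 23−11 = 12, per-period punishment loss 11−6 = 5. IC gives β ≥ 12/17.
For Dynex: gain 8, loss 2 per period, so β ≥ 8/10 = 4/5.
The tighter constraint is Dynex's, so cooperation needs β ≥ 4/5.

Dynex; β ≥ 4/5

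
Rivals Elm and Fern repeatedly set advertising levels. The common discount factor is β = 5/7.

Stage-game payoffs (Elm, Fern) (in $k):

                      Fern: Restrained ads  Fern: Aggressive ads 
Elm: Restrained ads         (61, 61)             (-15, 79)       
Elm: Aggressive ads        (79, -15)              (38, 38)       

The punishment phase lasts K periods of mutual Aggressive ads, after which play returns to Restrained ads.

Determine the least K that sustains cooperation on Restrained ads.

2

IC: β(1−β^K)/(1−β) ≥ (79−61)/(61−38) = 18/23.
With β = 5/7: need 1 − β^K ≥ 18/23·(1−5/7)/(5/7), i.e. β^K ≤ 0.6870.
Since (5/7)^1 = 0.7143 and (5/7)^2 = 0.5102, the smallest such K is 2.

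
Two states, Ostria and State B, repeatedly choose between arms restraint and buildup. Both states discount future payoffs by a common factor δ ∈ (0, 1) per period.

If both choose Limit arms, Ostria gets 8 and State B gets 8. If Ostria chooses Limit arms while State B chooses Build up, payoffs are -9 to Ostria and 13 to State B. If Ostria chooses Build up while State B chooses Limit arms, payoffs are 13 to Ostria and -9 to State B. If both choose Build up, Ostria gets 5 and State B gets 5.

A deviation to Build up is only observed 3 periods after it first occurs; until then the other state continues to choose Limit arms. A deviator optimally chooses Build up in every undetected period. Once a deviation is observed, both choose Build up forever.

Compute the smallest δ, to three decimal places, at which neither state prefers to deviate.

0.855

A deviator earns 13 for 3 periods, then 5 forever; cooperating earns 8 forever. Multiplying the IC by (1−δ):
8 ≥ 13(1−δ^3) + 5δ^3, so 8·δ^3 ≥ 5 and δ^3 ≥ 5/8.
δ ≥ (5/8)^(1/3) ≈ 0.855.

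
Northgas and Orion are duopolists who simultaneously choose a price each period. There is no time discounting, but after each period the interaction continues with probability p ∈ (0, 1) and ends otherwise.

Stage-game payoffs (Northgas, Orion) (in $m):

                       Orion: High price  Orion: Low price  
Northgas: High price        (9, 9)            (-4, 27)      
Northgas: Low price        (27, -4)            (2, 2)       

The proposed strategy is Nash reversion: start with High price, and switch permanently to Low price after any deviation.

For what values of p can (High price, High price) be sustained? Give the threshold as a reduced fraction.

With no time discounting, the continuation probability p plays the role of the discount factor.
Grim-trigger IC: 9/(1−p) ≥ 27 + 2p/(1−p) ⇒ p ≥ (27−9)/(27−2) = 18/25.

18/25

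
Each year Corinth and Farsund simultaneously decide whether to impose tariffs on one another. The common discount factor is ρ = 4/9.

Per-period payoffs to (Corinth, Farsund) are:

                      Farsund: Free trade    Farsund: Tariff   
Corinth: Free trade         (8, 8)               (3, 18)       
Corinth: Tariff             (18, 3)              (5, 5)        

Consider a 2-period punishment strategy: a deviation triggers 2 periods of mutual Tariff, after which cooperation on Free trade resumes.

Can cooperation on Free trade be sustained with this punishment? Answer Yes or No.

No

IC: ρ+…+ρ^2 ≥ (18−8)/(8−5) = 10/3.
At ρ = 4/9: partial sum = 0.6420 < 3.3333. Cooperation not sustainable.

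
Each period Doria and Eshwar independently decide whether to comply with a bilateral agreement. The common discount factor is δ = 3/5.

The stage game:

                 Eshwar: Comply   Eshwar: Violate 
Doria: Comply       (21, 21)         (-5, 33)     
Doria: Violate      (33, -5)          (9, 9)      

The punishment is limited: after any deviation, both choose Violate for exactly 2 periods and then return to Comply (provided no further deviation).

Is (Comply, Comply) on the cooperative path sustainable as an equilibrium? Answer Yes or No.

No

Comparing payoff streams over the 3 periods until play realigns: cooperate → 21(1+δ+…+δ^2); deviate → 33 + 9(δ+…+δ^2).
Cooperation is sustained iff (21−9)(δ+…+δ^2) ≥ 33−21.
δ+…+δ^2 = 3/5·(1−(3/5)^2)/(1−3/5) = 0.9600, and (33−21)/(21−9) = 1.0000.
0.9600 < 1.0000, so cooperation is not sustainable.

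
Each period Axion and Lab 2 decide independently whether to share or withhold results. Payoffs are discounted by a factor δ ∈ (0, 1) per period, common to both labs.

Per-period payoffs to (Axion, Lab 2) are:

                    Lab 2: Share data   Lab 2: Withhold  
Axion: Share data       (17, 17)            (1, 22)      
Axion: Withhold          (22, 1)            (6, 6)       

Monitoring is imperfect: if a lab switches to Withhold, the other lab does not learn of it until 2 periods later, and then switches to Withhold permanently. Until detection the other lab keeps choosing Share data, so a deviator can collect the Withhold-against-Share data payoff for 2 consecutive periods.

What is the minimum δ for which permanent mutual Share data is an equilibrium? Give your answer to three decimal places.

Deviating for the 2 undetected periods gains 22−17 = 5 per period over cooperation, then loses 17−6 = 11 per period forever once punishment starts.
Gain: 5(1 + δ + … + δ^1); loss: 11·δ^2/(1−δ).
No profitable deviation ⇔ 5(1−δ^2) ≤ 11·δ^2, i.e. δ^2 ≥ 5/(5+11) = 5/16.
Hence δ ≥ (5/16)^(1/2) ≈ 0.559.

0.559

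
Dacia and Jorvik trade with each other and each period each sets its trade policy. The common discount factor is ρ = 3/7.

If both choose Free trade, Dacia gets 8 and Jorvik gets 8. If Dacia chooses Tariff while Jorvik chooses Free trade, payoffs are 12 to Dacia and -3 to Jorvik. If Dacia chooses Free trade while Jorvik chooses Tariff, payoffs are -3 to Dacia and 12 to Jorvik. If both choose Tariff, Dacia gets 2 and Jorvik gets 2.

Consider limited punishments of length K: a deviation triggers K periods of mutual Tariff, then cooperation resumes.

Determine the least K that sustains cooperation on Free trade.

3

Need Σ_{k=1}^{K} ρ^k ≥ (12−8)/(8−2) = 0.6667 at ρ = 3/7.
At K = 2 the sum is 0.6122 < 0.6667; at K = 3 it is 0.6910 ≥ 0.6667.
So the minimum punishment length is K = 3.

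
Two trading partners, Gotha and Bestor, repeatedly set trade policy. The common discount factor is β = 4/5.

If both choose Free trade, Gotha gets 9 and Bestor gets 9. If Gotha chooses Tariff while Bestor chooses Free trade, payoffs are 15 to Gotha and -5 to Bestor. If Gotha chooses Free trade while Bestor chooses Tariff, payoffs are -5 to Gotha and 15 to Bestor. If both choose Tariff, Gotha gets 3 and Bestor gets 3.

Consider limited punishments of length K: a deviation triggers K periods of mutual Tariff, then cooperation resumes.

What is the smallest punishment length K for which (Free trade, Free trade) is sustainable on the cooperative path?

No profitable deviation requires (9−3)(β+…+β^K) ≥ 15−9, i.e. β+…+β^K ≥ 1 ≈ 1.0000.
With β = 4/5, the partial sums are K=1: 0.8000, K=2: 1.4400.
K = 2 is the first length at which the sum reaches 1.0000.

2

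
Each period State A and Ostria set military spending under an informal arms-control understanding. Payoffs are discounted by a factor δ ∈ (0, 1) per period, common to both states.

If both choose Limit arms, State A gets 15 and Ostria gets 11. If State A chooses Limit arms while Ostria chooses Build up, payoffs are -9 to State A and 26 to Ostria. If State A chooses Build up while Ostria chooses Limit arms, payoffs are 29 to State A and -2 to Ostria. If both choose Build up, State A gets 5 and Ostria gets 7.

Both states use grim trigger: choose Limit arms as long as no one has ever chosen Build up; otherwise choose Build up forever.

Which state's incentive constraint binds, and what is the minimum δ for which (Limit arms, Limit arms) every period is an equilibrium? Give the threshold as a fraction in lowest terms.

Ostria; δ ≥ 15/19

State A's threshold: (29−15)/(29−5) = 7/12.
Ostria's threshold: (26−11)/(26−7) = 15/19.
7/12 < 15/19, so Ostria binds and δ* = 15/19.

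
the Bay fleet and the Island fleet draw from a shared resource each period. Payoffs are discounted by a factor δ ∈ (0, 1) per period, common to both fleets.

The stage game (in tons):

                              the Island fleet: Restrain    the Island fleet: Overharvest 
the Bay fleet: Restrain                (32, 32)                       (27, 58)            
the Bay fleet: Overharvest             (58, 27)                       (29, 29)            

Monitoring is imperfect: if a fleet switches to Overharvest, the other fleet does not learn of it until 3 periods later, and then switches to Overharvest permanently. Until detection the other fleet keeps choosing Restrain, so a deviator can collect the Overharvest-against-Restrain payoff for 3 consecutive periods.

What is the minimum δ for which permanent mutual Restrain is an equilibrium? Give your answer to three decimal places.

0.964

The best deviation is to choose Overharvest for all 3 undetected periods, earning 58 each, then 29 forever once detected.
Deviation value: 58(1−δ^3)/(1−δ) + 29δ^3/(1−δ); cooperation value: 32/(1−δ).
IC: 32 ≥ 58(1−δ^3) + 29δ^3 = 58 − 29δ^3.
So δ^3 ≥ 26/29, giving δ ≥ (26/29)^(1/3) ≈ 0.964.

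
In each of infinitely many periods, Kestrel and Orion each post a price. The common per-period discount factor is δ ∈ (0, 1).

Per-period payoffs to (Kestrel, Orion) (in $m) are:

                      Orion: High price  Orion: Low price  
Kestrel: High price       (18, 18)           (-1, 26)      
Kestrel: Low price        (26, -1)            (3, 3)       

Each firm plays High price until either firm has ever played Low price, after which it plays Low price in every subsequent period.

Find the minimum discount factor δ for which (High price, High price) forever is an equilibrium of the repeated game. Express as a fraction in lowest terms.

One-period gain from deviating is 26 − 18 = 8. The loss is 18 − 3 = 15 in every subsequent period, with present value 15·δ/(1−δ).
Deviation is unprofitable when 15·δ/(1−δ) ≥ 8, i.e. δ/(1−δ) ≥ 8/15.
Equivalently δ ≥ 8/(8+15) = 8/23.

8/23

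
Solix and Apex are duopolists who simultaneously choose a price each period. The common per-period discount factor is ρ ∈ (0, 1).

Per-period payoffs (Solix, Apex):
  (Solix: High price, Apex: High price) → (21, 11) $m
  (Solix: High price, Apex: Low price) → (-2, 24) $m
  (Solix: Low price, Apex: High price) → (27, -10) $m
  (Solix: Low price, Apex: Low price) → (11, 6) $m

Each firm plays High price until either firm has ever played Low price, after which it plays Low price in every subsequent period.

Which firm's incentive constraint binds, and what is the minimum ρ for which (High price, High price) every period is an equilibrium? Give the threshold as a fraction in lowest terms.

Apex; ρ ≥ 13/18

Solix: cooperation gives 21 each period; deviation gives 27 once then 11 forever.
  21/(1−ρ) ≥ 27 + 11ρ/(1−ρ) ⇒ ρ ≥ 6/16 = 3/8.
Apex: cooperation gives 11 each period; deviation gives 24 once then 6 forever.
  ρ ≥ 13/18.
Both must hold, so the binding constraint is Apex's: ρ ≥ 13/18.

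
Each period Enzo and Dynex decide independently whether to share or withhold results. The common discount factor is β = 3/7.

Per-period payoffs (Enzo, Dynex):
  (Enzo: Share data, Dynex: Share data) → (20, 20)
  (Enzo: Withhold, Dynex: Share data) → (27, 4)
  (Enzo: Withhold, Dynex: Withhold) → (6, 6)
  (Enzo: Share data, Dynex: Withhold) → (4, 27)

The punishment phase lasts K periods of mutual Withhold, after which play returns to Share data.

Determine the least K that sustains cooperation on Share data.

Need Σ_{k=1}^{K} β^k ≥ (27−20)/(20−6) = 0.5000 at β = 3/7.
At K = 1 the sum is 0.4286 < 0.5000; at K = 2 it is 0.6122 ≥ 0.5000.
So the minimum punishment length is K = 2.

2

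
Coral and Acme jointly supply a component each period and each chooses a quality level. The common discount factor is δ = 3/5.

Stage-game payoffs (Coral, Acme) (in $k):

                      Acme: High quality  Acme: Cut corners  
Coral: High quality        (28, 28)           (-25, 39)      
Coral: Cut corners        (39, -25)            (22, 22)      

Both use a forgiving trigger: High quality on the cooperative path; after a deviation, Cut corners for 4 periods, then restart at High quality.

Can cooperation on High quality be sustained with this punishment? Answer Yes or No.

No

A one-shot deviation gives 39 now, then 22 for 4 periods, then back to 28.
Gain from deviating: (39−28) today; loss: (28−22) in each of the next 4 periods.
No-deviation condition: (28−22)(δ+…+δ^4) ≥ 39−28, i.e. δ+…+δ^4 ≥ 11/6.
At δ = 3/5: δ+…+δ^4 = 1.3056 < 1.8333.
So cooperation is not sustainable.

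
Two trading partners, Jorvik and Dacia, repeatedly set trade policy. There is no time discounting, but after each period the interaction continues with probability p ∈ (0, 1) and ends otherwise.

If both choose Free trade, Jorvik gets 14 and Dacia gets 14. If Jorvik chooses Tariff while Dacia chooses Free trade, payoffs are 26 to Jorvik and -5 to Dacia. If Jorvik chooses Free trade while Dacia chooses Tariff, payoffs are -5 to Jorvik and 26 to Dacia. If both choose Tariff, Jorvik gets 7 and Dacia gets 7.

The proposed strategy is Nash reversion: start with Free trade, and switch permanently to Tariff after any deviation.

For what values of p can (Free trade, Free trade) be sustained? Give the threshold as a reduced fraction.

With no time discounting, the continuation probability p plays the role of the discount factor.
Grim-trigger IC: 14/(1−p) ≥ 26 + 7p/(1−p) ⇒ p ≥ (26−14)/(26−7) = 12/19.

12/19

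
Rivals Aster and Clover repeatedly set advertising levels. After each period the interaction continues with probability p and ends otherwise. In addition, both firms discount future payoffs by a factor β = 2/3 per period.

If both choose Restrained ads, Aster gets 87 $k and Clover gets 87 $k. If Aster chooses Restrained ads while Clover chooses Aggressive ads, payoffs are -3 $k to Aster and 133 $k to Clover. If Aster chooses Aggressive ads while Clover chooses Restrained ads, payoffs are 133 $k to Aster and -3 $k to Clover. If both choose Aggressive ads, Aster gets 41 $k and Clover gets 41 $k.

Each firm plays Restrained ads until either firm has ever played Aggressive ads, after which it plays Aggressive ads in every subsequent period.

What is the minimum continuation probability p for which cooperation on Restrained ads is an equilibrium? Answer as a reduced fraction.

3/4

With continuation probability p and discount β, the effective per-period discount factor is βp.
Grim-trigger IC: βp ≥ (133−87)/(133−41) = 1/2.
So p ≥ (1/2)/(2/3) = 3/4.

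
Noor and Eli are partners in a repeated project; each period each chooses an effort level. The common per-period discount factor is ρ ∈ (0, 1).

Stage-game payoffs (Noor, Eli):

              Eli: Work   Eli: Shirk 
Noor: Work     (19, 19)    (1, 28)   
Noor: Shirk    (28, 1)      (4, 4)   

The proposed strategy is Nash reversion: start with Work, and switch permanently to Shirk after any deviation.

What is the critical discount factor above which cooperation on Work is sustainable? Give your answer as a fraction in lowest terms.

Cooperation forever yields 19 each period: 19/(1−ρ).
Deviating yields 28 once, then 4 forever: 28 + 4ρ/(1−ρ).
No profitable deviation requires 19/(1−ρ) ≥ 28 + 4ρ/(1−ρ).
Multiplying by (1−ρ): 19 ≥ 28(1−ρ) + 4ρ = 28 − 24ρ.
So 24ρ ≥ 9, i.e. ρ ≥ 9/24 = 3/8.

3/8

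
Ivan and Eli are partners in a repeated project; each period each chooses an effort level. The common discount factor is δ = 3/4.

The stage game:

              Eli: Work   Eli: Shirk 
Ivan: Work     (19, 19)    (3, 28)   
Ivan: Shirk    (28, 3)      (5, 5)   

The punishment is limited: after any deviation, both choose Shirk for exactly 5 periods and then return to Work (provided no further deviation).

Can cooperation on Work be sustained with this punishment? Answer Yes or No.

A one-shot deviation gives 28 now, then 5 for 5 periods, then back to 19.
Gain from deviating: (28−19) today; loss: (19−5) in each of the next 5 periods.
No-deviation condition: (19−5)(δ+…+δ^5) ≥ 28−19, i.e. δ+…+δ^5 ≥ 9/14.
At δ = 3/4: δ+…+δ^5 = 2.2881 ≥ 0.6429.
So cooperation is sustainable.

Yes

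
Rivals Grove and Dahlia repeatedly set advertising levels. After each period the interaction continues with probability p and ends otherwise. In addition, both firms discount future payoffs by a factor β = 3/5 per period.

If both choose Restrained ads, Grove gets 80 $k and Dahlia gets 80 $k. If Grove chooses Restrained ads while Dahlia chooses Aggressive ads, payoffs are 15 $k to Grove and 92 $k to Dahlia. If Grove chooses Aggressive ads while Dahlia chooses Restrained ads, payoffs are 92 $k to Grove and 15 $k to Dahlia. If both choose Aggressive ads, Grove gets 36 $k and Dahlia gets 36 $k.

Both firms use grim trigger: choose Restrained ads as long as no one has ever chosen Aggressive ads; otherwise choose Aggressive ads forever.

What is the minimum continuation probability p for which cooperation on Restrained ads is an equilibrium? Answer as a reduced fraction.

5/14

With continuation probability p and discount β, the effective per-period discount factor is βp.
Grim-trigger IC: βp ≥ (92−80)/(92−36) = 3/14.
So p ≥ (3/14)/(3/5) = 5/14.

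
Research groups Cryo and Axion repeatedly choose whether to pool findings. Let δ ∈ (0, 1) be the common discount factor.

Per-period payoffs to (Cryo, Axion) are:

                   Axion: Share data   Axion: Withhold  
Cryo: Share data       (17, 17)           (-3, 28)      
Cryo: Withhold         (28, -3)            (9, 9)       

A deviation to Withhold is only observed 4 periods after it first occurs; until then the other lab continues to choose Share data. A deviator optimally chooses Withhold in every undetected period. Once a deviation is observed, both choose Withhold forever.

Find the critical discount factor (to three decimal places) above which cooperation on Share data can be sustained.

The best deviation is to choose Withhold for all 4 undetected periods, earning 28 each, then 9 forever once detected.
Deviation value: 28(1−δ^4)/(1−δ) + 9δ^4/(1−δ); cooperation value: 17/(1−δ).
IC: 17 ≥ 28(1−δ^4) + 9δ^4 = 28 − 19δ^4.
So δ^4 ≥ 11/19, giving δ ≥ (11/19)^(1/4) ≈ 0.872.

0.872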